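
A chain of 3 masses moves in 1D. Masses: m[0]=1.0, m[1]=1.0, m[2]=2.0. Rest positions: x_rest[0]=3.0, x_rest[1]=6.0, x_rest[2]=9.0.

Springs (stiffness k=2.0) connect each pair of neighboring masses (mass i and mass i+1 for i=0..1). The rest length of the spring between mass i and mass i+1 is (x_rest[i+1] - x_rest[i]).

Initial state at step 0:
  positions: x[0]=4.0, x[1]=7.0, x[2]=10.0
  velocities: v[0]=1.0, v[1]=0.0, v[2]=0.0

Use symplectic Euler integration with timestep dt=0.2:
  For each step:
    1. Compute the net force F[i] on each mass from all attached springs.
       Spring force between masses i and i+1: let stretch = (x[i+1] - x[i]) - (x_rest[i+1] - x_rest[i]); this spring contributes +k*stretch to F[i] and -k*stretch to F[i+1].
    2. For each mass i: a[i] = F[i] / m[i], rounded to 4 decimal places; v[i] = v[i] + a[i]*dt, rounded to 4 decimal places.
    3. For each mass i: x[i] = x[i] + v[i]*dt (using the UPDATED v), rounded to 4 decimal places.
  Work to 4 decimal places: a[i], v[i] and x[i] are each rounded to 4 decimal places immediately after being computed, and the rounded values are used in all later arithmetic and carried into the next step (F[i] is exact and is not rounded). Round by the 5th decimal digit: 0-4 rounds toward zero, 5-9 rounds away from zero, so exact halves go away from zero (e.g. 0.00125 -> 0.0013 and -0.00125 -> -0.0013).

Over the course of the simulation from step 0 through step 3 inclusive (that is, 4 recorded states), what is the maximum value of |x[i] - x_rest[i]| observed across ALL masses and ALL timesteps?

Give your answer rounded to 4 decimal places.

Answer: 1.5386

Derivation:
Step 0: x=[4.0000 7.0000 10.0000] v=[1.0000 0.0000 0.0000]
Step 1: x=[4.2000 7.0000 10.0000] v=[1.0000 0.0000 0.0000]
Step 2: x=[4.3840 7.0160 10.0000] v=[0.9200 0.0800 0.0000]
Step 3: x=[4.5386 7.0602 10.0006] v=[0.7728 0.2208 0.0032]
Max displacement = 1.5386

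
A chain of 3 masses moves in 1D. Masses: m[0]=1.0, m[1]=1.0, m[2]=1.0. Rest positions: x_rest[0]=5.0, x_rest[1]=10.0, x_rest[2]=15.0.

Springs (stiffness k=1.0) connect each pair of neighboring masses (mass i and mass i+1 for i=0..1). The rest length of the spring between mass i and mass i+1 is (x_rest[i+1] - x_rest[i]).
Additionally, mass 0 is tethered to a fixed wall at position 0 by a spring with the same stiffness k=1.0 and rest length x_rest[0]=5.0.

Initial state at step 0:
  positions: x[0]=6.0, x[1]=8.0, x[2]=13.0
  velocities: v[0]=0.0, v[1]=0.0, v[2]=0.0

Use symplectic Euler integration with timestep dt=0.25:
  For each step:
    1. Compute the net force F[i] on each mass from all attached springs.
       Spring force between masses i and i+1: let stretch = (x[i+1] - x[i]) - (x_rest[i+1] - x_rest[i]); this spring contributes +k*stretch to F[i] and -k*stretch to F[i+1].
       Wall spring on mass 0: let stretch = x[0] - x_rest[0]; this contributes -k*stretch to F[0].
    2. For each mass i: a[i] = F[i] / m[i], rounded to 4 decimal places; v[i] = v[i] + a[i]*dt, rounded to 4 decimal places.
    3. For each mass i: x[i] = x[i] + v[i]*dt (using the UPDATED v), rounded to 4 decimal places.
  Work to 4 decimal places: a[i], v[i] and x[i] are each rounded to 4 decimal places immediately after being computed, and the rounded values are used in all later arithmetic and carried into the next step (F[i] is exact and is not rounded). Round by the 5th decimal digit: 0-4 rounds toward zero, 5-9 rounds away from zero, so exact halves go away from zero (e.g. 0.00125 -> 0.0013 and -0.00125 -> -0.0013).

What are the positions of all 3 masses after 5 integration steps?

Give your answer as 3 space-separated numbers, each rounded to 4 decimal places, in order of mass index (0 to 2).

Step 0: x=[6.0000 8.0000 13.0000] v=[0.0000 0.0000 0.0000]
Step 1: x=[5.7500 8.1875 13.0000] v=[-1.0000 0.7500 0.0000]
Step 2: x=[5.2930 8.5235 13.0117] v=[-1.8281 1.3438 0.0469]
Step 3: x=[4.7071 8.9381 13.0554] v=[-2.3437 1.6582 0.1749]
Step 4: x=[4.0914 9.3456 13.1543] v=[-2.4627 1.6298 0.3956]
Step 5: x=[3.5484 9.6627 13.3277] v=[-2.1720 1.2684 0.6934]

Answer: 3.5484 9.6627 13.3277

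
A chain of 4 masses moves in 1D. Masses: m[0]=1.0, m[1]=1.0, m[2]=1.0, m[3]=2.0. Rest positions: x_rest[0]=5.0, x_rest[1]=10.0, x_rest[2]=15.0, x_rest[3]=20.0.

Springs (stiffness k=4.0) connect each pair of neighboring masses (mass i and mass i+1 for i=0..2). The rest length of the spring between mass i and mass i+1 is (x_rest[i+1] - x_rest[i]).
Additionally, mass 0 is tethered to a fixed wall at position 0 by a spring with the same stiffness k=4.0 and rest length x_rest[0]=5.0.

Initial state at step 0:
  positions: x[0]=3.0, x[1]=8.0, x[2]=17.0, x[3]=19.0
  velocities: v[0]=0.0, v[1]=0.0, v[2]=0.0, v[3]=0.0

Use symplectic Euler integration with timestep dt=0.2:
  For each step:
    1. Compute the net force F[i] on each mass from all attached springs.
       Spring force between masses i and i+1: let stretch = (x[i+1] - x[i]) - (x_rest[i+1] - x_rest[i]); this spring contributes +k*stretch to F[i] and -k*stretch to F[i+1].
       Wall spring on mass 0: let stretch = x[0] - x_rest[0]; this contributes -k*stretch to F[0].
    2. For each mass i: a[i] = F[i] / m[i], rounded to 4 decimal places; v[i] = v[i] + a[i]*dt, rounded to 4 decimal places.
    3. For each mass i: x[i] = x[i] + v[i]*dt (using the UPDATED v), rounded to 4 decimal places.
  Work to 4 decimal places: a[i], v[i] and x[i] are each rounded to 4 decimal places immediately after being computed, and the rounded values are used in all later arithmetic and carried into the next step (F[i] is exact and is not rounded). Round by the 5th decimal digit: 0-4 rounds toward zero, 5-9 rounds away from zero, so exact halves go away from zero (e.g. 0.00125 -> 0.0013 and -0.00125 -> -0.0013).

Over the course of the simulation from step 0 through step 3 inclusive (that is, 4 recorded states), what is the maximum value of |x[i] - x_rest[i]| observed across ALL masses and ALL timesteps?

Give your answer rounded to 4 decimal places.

Answer: 2.4544

Derivation:
Step 0: x=[3.0000 8.0000 17.0000 19.0000] v=[0.0000 0.0000 0.0000 0.0000]
Step 1: x=[3.3200 8.6400 15.8800 19.2400] v=[1.6000 3.2000 -5.6000 1.2000]
Step 2: x=[3.9600 9.5872 14.1392 19.6112] v=[3.2000 4.7360 -8.7040 1.8560]
Step 3: x=[4.8668 10.3624 12.5456 19.9446] v=[4.5338 3.8758 -7.9680 1.6672]
Max displacement = 2.4544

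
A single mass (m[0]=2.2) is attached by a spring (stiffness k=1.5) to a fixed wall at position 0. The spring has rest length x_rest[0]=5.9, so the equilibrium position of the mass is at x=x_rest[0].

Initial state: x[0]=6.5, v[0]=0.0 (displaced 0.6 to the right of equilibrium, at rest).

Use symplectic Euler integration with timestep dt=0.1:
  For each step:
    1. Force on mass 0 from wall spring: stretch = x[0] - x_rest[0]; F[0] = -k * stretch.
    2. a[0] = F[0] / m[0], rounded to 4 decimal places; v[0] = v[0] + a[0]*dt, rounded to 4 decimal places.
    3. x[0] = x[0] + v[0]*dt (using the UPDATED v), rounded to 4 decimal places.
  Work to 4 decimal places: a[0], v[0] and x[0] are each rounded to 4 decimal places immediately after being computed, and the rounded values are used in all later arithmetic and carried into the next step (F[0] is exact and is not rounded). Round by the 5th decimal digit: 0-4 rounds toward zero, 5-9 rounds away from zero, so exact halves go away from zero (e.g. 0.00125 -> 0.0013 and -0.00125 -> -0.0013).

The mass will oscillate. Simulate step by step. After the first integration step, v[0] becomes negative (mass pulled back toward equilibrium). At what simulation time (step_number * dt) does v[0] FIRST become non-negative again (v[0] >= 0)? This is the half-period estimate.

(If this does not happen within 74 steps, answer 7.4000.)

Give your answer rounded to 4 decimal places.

Answer: 3.9000

Derivation:
Step 0: x=[6.5000] v=[0.0000]
Step 1: x=[6.4959] v=[-0.0409]
Step 2: x=[6.4878] v=[-0.0815]
Step 3: x=[6.4756] v=[-0.1216]
Step 4: x=[6.4595] v=[-0.1609]
Step 5: x=[6.4396] v=[-0.1991]
Step 6: x=[6.4160] v=[-0.2359]
Step 7: x=[6.3889] v=[-0.2711]
Step 8: x=[6.3585] v=[-0.3044]
Step 9: x=[6.3249] v=[-0.3357]
Step 10: x=[6.2884] v=[-0.3647]
Step 11: x=[6.2493] v=[-0.3912]
Step 12: x=[6.2078] v=[-0.4150]
Step 13: x=[6.1642] v=[-0.4360]
Step 14: x=[6.1188] v=[-0.4540]
Step 15: x=[6.0719] v=[-0.4689]
Step 16: x=[6.0238] v=[-0.4806]
Step 17: x=[5.9749] v=[-0.4890]
Step 18: x=[5.9255] v=[-0.4941]
Step 19: x=[5.8759] v=[-0.4958]
Step 20: x=[5.8265] v=[-0.4942]
Step 21: x=[5.7776] v=[-0.4892]
Step 22: x=[5.7295] v=[-0.4809]
Step 23: x=[5.6826] v=[-0.4693]
Step 24: x=[5.6372] v=[-0.4545]
Step 25: x=[5.5935] v=[-0.4366]
Step 26: x=[5.5519] v=[-0.4157]
Step 27: x=[5.5127] v=[-0.3920]
Step 28: x=[5.4761] v=[-0.3656]
Step 29: x=[5.4424] v=[-0.3367]
Step 30: x=[5.4119] v=[-0.3055]
Step 31: x=[5.3847] v=[-0.2722]
Step 32: x=[5.3610] v=[-0.2371]
Step 33: x=[5.3410] v=[-0.2004]
Step 34: x=[5.3248] v=[-0.1623]
Step 35: x=[5.3125] v=[-0.1231]
Step 36: x=[5.3042] v=[-0.0830]
Step 37: x=[5.3000] v=[-0.0424]
Step 38: x=[5.2999] v=[-0.0015]
Step 39: x=[5.3038] v=[0.0394]
First v>=0 after going negative at step 39, time=3.9000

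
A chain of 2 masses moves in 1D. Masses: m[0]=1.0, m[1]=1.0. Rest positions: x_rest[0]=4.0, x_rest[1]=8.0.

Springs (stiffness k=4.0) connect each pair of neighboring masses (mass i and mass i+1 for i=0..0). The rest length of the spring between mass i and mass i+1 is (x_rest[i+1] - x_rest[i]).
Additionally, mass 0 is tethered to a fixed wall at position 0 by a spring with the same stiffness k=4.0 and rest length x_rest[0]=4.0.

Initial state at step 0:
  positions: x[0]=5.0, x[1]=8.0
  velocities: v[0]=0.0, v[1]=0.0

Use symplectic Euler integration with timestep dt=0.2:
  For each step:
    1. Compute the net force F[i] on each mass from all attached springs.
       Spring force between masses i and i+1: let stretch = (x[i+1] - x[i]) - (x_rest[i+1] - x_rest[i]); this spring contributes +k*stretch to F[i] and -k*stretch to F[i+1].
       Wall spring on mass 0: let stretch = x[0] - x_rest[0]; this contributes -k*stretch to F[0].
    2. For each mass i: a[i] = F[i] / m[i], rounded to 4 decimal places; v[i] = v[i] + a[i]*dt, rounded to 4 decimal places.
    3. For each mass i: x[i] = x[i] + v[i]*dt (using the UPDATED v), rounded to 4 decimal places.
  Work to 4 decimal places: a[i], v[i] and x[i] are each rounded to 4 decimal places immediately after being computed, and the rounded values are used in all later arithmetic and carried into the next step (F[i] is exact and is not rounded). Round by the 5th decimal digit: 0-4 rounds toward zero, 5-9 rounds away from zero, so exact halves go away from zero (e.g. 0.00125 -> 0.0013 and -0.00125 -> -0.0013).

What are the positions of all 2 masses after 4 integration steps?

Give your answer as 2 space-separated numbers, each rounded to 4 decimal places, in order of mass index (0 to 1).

Answer: 3.3696 8.6636

Derivation:
Step 0: x=[5.0000 8.0000] v=[0.0000 0.0000]
Step 1: x=[4.6800 8.1600] v=[-1.6000 0.8000]
Step 2: x=[4.1680 8.4032] v=[-2.5600 1.2160]
Step 3: x=[3.6668 8.6088] v=[-2.5062 1.0278]
Step 4: x=[3.3696 8.6636] v=[-1.4860 0.2742]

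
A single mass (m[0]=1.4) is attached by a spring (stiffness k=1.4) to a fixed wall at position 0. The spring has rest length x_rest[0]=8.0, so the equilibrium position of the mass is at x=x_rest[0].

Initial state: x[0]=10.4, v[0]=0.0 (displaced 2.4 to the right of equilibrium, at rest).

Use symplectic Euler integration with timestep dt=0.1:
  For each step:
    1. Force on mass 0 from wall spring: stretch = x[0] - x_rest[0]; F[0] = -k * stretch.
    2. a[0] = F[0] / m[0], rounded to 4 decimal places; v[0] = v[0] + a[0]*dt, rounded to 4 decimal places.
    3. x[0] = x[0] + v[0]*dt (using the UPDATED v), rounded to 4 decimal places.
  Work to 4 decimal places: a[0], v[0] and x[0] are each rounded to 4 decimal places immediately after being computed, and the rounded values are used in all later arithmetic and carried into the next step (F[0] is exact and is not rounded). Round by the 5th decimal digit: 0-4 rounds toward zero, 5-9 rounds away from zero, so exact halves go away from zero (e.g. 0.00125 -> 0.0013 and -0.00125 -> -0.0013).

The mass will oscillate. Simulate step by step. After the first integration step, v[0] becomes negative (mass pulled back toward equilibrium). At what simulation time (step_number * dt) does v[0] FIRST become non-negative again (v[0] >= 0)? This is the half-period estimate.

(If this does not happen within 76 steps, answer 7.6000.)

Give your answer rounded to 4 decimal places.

Step 0: x=[10.4000] v=[0.0000]
Step 1: x=[10.3760] v=[-0.2400]
Step 2: x=[10.3282] v=[-0.4776]
Step 3: x=[10.2572] v=[-0.7104]
Step 4: x=[10.1636] v=[-0.9361]
Step 5: x=[10.0484] v=[-1.1525]
Step 6: x=[9.9127] v=[-1.3573]
Step 7: x=[9.7578] v=[-1.5486]
Step 8: x=[9.5854] v=[-1.7244]
Step 9: x=[9.3971] v=[-1.8829]
Step 10: x=[9.1948] v=[-2.0226]
Step 11: x=[8.9806] v=[-2.1421]
Step 12: x=[8.7566] v=[-2.2402]
Step 13: x=[8.5250] v=[-2.3159]
Step 14: x=[8.2882] v=[-2.3684]
Step 15: x=[8.0485] v=[-2.3972]
Step 16: x=[7.8083] v=[-2.4021]
Step 17: x=[7.5700] v=[-2.3829]
Step 18: x=[7.3360] v=[-2.3399]
Step 19: x=[7.1087] v=[-2.2735]
Step 20: x=[6.8903] v=[-2.1844]
Step 21: x=[6.6830] v=[-2.0734]
Step 22: x=[6.4888] v=[-1.9417]
Step 23: x=[6.3097] v=[-1.7906]
Step 24: x=[6.1475] v=[-1.6216]
Step 25: x=[6.0039] v=[-1.4364]
Step 26: x=[5.8802] v=[-1.2368]
Step 27: x=[5.7777] v=[-1.0248]
Step 28: x=[5.6974] v=[-0.8026]
Step 29: x=[5.6402] v=[-0.5723]
Step 30: x=[5.6066] v=[-0.3363]
Step 31: x=[5.5969] v=[-0.0970]
Step 32: x=[5.6112] v=[0.1433]
First v>=0 after going negative at step 32, time=3.2000

Answer: 3.2000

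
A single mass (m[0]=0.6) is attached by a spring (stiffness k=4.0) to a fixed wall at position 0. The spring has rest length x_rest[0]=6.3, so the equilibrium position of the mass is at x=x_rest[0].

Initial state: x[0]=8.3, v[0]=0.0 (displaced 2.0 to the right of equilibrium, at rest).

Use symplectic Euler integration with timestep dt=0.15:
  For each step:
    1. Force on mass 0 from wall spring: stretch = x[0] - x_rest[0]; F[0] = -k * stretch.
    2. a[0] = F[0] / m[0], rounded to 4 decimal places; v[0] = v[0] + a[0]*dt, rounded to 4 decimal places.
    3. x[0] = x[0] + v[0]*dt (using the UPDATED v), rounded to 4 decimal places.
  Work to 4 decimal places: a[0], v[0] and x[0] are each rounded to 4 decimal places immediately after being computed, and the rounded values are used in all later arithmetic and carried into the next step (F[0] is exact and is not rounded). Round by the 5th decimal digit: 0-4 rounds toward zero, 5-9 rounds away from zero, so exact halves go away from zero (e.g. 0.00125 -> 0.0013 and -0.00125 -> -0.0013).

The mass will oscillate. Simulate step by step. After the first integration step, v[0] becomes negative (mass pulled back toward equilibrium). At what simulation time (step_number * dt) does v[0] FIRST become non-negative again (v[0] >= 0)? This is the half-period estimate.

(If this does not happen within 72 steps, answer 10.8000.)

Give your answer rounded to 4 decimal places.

Answer: 1.3500

Derivation:
Step 0: x=[8.3000] v=[0.0000]
Step 1: x=[8.0000] v=[-2.0000]
Step 2: x=[7.4450] v=[-3.7000]
Step 3: x=[6.7183] v=[-4.8450]
Step 4: x=[5.9288] v=[-5.2633]
Step 5: x=[5.1950] v=[-4.8921]
Step 6: x=[4.6269] v=[-3.7871]
Step 7: x=[4.3098] v=[-2.1140]
Step 8: x=[4.2912] v=[-0.1238]
Step 9: x=[4.5740] v=[1.8850]
First v>=0 after going negative at step 9, time=1.3500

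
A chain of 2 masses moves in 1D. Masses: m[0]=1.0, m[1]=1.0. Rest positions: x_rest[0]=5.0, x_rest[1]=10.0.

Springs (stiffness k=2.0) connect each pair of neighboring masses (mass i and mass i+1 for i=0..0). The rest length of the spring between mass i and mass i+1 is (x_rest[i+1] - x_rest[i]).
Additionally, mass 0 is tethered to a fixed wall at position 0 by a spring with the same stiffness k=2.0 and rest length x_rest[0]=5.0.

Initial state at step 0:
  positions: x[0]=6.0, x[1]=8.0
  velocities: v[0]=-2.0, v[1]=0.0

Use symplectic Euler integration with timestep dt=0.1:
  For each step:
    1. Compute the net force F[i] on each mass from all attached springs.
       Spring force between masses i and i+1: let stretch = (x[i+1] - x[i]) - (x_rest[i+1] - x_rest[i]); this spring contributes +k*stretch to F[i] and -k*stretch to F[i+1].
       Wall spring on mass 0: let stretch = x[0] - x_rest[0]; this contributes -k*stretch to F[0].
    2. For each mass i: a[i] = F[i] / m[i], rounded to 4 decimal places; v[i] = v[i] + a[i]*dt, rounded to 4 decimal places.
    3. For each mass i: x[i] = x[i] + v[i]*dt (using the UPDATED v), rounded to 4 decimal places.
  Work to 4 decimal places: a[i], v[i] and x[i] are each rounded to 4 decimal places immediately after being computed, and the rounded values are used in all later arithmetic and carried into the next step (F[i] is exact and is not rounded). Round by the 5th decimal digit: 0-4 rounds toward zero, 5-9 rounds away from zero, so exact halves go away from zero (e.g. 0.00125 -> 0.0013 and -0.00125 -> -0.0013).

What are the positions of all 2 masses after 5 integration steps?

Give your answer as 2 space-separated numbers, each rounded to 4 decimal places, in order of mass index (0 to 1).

Step 0: x=[6.0000 8.0000] v=[-2.0000 0.0000]
Step 1: x=[5.7200 8.0600] v=[-2.8000 0.6000]
Step 2: x=[5.3724 8.1732] v=[-3.4760 1.1320]
Step 3: x=[4.9734 8.3304] v=[-3.9903 1.5718]
Step 4: x=[4.5420 8.5204] v=[-4.3136 1.9004]
Step 5: x=[4.0994 8.7309] v=[-4.4263 2.1047]

Answer: 4.0994 8.7309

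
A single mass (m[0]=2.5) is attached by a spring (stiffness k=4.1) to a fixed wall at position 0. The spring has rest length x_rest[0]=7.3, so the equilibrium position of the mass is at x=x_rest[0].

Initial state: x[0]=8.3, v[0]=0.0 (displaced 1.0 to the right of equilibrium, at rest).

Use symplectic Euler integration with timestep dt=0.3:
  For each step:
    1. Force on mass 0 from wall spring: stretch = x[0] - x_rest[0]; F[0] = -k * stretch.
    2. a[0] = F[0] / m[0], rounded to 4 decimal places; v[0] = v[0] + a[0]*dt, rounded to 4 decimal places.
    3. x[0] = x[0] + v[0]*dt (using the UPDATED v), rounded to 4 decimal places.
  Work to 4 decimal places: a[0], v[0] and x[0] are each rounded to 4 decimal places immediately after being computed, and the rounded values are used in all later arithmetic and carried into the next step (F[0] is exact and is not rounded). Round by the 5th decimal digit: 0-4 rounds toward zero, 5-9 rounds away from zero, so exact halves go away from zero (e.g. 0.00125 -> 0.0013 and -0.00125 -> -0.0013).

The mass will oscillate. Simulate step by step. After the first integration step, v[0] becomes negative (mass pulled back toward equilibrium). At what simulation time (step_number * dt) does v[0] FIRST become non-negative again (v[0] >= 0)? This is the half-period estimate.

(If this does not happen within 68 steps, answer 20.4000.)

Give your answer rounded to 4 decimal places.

Answer: 2.7000

Derivation:
Step 0: x=[8.3000] v=[0.0000]
Step 1: x=[8.1524] v=[-0.4920]
Step 2: x=[7.8790] v=[-0.9114]
Step 3: x=[7.5201] v=[-1.1963]
Step 4: x=[7.1287] v=[-1.3046]
Step 5: x=[6.7626] v=[-1.2203]
Step 6: x=[6.4758] v=[-0.9559]
Step 7: x=[6.3107] v=[-0.5504]
Step 8: x=[6.2916] v=[-0.0637]
Step 9: x=[6.4213] v=[0.4324]
First v>=0 after going negative at step 9, time=2.7000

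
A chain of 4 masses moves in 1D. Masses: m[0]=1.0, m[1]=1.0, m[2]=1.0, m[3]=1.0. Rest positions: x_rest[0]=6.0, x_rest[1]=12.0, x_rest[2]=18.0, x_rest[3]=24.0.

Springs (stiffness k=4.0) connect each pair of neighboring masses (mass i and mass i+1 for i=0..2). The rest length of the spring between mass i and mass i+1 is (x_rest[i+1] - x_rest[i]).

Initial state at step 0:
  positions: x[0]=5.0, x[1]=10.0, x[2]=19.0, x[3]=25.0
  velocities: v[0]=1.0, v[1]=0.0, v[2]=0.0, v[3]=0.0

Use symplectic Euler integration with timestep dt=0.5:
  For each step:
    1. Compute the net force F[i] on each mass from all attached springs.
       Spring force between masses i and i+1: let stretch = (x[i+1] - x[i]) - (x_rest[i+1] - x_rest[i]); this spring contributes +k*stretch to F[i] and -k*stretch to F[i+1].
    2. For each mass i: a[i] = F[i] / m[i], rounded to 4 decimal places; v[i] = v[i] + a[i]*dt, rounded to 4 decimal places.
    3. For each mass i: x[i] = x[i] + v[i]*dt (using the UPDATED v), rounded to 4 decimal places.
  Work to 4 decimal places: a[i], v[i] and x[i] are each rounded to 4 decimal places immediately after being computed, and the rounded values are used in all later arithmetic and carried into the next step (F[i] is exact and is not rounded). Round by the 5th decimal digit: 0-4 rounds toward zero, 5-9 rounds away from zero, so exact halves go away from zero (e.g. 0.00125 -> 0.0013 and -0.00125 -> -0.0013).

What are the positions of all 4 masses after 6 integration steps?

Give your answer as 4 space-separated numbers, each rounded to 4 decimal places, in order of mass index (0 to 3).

Answer: 4.5000 14.5000 17.0000 26.0000

Derivation:
Step 0: x=[5.0000 10.0000 19.0000 25.0000] v=[1.0000 0.0000 0.0000 0.0000]
Step 1: x=[4.5000 14.0000 16.0000 25.0000] v=[-1.0000 8.0000 -6.0000 0.0000]
Step 2: x=[7.5000 10.5000 20.0000 22.0000] v=[6.0000 -7.0000 8.0000 -6.0000]
Step 3: x=[7.5000 13.5000 16.5000 23.0000] v=[0.0000 6.0000 -7.0000 2.0000]
Step 4: x=[7.5000 13.5000 16.5000 23.5000] v=[0.0000 0.0000 0.0000 1.0000]
Step 5: x=[7.5000 10.5000 20.5000 23.0000] v=[0.0000 -6.0000 8.0000 -1.0000]
Step 6: x=[4.5000 14.5000 17.0000 26.0000] v=[-6.0000 8.0000 -7.0000 6.0000]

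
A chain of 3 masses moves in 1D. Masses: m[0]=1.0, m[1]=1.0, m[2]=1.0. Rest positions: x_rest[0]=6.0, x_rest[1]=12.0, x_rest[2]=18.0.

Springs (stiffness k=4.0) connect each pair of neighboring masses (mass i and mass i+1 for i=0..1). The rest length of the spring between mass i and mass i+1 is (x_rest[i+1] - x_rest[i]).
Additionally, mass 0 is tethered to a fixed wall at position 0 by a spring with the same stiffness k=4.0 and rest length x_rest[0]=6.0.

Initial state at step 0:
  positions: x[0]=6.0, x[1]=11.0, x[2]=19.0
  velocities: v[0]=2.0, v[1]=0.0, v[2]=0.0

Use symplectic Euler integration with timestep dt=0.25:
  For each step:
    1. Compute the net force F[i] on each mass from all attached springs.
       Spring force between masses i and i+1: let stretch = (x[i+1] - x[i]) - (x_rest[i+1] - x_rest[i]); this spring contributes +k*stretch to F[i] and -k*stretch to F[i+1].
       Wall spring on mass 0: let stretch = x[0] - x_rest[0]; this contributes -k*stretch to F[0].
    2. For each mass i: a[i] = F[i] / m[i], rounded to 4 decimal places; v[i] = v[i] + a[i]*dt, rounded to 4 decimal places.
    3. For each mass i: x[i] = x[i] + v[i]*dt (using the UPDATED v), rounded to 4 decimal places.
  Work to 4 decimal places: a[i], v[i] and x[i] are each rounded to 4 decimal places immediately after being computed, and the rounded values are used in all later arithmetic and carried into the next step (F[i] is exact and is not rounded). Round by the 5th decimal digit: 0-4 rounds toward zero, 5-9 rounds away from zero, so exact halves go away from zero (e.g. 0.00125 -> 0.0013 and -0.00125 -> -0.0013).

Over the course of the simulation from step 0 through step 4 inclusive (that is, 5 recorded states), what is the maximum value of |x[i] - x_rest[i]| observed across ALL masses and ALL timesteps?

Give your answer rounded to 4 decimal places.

Answer: 1.5000

Derivation:
Step 0: x=[6.0000 11.0000 19.0000] v=[2.0000 0.0000 0.0000]
Step 1: x=[6.2500 11.7500 18.5000] v=[1.0000 3.0000 -2.0000]
Step 2: x=[6.3125 12.8125 17.8125] v=[0.2500 4.2500 -2.7500]
Step 3: x=[6.4219 13.5000 17.3750] v=[0.4375 2.7500 -1.7500]
Step 4: x=[6.6953 13.3867 17.4688] v=[1.0937 -0.4531 0.3750]
Max displacement = 1.5000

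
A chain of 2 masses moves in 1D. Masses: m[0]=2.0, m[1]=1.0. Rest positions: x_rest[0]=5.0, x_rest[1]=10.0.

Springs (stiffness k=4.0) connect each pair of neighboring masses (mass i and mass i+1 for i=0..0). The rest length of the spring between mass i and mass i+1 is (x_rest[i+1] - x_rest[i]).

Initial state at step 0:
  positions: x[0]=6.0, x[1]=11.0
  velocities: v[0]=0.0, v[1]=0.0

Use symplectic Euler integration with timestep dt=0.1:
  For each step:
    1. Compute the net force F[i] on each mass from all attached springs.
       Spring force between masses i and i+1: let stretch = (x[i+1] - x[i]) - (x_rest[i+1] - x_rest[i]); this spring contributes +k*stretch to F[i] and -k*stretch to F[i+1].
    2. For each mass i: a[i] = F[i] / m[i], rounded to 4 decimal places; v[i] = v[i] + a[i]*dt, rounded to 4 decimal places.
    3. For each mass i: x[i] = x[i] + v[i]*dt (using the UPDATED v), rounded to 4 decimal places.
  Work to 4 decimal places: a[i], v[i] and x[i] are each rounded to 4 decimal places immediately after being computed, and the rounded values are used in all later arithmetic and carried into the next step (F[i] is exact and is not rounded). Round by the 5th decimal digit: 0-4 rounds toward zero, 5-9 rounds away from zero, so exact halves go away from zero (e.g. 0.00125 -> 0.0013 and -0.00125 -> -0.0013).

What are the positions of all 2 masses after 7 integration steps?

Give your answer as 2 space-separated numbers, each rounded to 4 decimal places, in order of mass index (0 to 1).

Answer: 6.0000 11.0000

Derivation:
Step 0: x=[6.0000 11.0000] v=[0.0000 0.0000]
Step 1: x=[6.0000 11.0000] v=[0.0000 0.0000]
Step 2: x=[6.0000 11.0000] v=[0.0000 0.0000]
Step 3: x=[6.0000 11.0000] v=[0.0000 0.0000]
Step 4: x=[6.0000 11.0000] v=[0.0000 0.0000]
Step 5: x=[6.0000 11.0000] v=[0.0000 0.0000]
Step 6: x=[6.0000 11.0000] v=[0.0000 0.0000]
Step 7: x=[6.0000 11.0000] v=[0.0000 0.0000]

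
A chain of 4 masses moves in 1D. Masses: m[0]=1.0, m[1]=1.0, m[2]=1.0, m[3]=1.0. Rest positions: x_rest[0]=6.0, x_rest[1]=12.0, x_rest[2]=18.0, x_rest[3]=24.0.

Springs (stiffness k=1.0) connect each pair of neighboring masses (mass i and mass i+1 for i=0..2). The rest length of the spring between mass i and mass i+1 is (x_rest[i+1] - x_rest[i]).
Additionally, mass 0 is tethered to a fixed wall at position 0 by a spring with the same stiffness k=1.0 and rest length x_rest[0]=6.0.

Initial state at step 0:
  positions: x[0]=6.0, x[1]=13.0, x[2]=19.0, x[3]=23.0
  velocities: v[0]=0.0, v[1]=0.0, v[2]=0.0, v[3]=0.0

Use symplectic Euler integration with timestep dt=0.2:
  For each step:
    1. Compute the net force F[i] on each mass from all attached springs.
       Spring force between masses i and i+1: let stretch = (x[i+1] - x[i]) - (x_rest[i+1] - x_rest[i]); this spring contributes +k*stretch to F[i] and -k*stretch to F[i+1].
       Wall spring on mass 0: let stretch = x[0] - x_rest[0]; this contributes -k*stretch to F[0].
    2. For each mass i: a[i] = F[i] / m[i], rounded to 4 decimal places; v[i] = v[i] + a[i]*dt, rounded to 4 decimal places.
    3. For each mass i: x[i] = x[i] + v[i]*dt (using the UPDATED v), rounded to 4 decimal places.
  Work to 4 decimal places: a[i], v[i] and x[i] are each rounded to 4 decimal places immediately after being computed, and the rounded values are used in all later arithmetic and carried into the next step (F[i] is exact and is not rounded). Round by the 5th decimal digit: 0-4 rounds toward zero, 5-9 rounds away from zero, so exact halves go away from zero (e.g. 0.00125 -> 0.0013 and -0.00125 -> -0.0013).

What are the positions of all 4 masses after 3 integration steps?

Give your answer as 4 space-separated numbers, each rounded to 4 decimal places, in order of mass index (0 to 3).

Answer: 6.2164 12.7680 18.5592 23.4486

Derivation:
Step 0: x=[6.0000 13.0000 19.0000 23.0000] v=[0.0000 0.0000 0.0000 0.0000]
Step 1: x=[6.0400 12.9600 18.9200 23.0800] v=[0.2000 -0.2000 -0.4000 0.4000]
Step 2: x=[6.1152 12.8816 18.7680 23.2336] v=[0.3760 -0.3920 -0.7600 0.7680]
Step 3: x=[6.2164 12.7680 18.5592 23.4486] v=[0.5062 -0.5680 -1.0442 1.0749]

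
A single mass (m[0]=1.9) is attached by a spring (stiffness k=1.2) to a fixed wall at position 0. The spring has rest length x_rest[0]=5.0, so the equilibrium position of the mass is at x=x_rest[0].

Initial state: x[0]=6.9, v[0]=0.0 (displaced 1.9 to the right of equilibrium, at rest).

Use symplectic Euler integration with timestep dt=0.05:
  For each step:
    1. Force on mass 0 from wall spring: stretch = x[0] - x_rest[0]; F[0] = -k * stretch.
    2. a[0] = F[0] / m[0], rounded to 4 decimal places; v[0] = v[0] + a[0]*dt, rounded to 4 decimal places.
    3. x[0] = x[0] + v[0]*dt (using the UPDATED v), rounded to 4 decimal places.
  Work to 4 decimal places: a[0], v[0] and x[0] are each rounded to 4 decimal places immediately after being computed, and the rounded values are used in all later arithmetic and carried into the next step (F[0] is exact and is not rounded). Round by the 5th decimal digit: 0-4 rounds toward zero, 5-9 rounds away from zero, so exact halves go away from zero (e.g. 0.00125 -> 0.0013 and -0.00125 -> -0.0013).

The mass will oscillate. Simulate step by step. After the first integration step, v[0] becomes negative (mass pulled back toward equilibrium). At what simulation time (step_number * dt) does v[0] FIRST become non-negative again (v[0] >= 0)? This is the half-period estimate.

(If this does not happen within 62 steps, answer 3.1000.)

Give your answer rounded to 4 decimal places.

Answer: 3.1000

Derivation:
Step 0: x=[6.9000] v=[0.0000]
Step 1: x=[6.8970] v=[-0.0600]
Step 2: x=[6.8910] v=[-0.1199]
Step 3: x=[6.8820] v=[-0.1796]
Step 4: x=[6.8701] v=[-0.2390]
Step 5: x=[6.8552] v=[-0.2981]
Step 6: x=[6.8374] v=[-0.3567]
Step 7: x=[6.8167] v=[-0.4147]
Step 8: x=[6.7931] v=[-0.4721]
Step 9: x=[6.7667] v=[-0.5287]
Step 10: x=[6.7375] v=[-0.5845]
Step 11: x=[6.7055] v=[-0.6394]
Step 12: x=[6.6708] v=[-0.6933]
Step 13: x=[6.6335] v=[-0.7461]
Step 14: x=[6.5936] v=[-0.7977]
Step 15: x=[6.5512] v=[-0.8480]
Step 16: x=[6.5064] v=[-0.8970]
Step 17: x=[6.4592] v=[-0.9446]
Step 18: x=[6.4097] v=[-0.9907]
Step 19: x=[6.3579] v=[-1.0352]
Step 20: x=[6.3040] v=[-1.0781]
Step 21: x=[6.2480] v=[-1.1193]
Step 22: x=[6.1901] v=[-1.1587]
Step 23: x=[6.1303] v=[-1.1963]
Step 24: x=[6.0687] v=[-1.2320]
Step 25: x=[6.0054] v=[-1.2658]
Step 26: x=[5.9405] v=[-1.2976]
Step 27: x=[5.8741] v=[-1.3273]
Step 28: x=[5.8064] v=[-1.3549]
Step 29: x=[5.7374] v=[-1.3804]
Step 30: x=[5.6672] v=[-1.4037]
Step 31: x=[5.5960] v=[-1.4248]
Step 32: x=[5.5238] v=[-1.4436]
Step 33: x=[5.4508] v=[-1.4601]
Step 34: x=[5.3771] v=[-1.4743]
Step 35: x=[5.3028] v=[-1.4862]
Step 36: x=[5.2280] v=[-1.4958]
Step 37: x=[5.1529] v=[-1.5030]
Step 38: x=[5.0775] v=[-1.5078]
Step 39: x=[5.0020] v=[-1.5102]
Step 40: x=[4.9265] v=[-1.5103]
Step 41: x=[4.8511] v=[-1.5080]
Step 42: x=[4.7759] v=[-1.5033]
Step 43: x=[4.7011] v=[-1.4962]
Step 44: x=[4.6268] v=[-1.4868]
Step 45: x=[4.5531] v=[-1.4750]
Step 46: x=[4.4801] v=[-1.4609]
Step 47: x=[4.4079] v=[-1.4445]
Step 48: x=[4.3366] v=[-1.4258]
Step 49: x=[4.2664] v=[-1.4049]
Step 50: x=[4.1973] v=[-1.3817]
Step 51: x=[4.1295] v=[-1.3564]
Step 52: x=[4.0631] v=[-1.3289]
Step 53: x=[3.9981] v=[-1.2993]
Step 54: x=[3.9347] v=[-1.2677]
Step 55: x=[3.8730] v=[-1.2341]
Step 56: x=[3.8131] v=[-1.1985]
Step 57: x=[3.7551] v=[-1.1610]
Step 58: x=[3.6990] v=[-1.1217]
Step 59: x=[3.6450] v=[-1.0806]
Step 60: x=[3.5931] v=[-1.0378]
Step 61: x=[3.5434] v=[-0.9934]
Step 62: x=[3.4960] v=[-0.9474]
v[0] did not become non-negative within 62 steps; using fallback time=3.1000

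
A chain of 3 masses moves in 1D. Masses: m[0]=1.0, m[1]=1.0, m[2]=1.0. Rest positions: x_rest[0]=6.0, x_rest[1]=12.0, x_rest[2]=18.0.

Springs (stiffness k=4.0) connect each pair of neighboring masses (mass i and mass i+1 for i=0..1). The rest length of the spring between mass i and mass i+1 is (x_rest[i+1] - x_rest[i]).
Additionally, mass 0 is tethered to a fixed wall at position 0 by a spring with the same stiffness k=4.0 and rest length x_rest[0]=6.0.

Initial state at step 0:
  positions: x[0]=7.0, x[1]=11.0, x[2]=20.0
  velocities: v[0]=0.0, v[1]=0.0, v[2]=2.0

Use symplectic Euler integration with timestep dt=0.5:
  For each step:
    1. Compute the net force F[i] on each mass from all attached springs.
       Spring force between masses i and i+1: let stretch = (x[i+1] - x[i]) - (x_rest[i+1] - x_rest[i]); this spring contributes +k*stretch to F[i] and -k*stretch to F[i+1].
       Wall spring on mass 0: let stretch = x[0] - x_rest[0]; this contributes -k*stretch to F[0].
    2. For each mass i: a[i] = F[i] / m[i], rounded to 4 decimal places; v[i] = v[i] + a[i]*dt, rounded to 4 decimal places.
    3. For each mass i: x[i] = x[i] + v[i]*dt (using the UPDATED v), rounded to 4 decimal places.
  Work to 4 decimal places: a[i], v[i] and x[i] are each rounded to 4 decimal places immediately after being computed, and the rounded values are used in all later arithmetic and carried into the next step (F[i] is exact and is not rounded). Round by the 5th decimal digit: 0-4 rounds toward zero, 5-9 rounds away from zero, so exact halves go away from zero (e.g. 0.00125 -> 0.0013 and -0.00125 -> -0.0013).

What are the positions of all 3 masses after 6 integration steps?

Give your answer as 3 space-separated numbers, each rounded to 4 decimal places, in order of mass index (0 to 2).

Step 0: x=[7.0000 11.0000 20.0000] v=[0.0000 0.0000 2.0000]
Step 1: x=[4.0000 16.0000 18.0000] v=[-6.0000 10.0000 -4.0000]
Step 2: x=[9.0000 11.0000 20.0000] v=[10.0000 -10.0000 4.0000]
Step 3: x=[7.0000 13.0000 19.0000] v=[-4.0000 4.0000 -2.0000]
Step 4: x=[4.0000 15.0000 18.0000] v=[-6.0000 4.0000 -2.0000]
Step 5: x=[8.0000 9.0000 20.0000] v=[8.0000 -12.0000 4.0000]
Step 6: x=[5.0000 13.0000 17.0000] v=[-6.0000 8.0000 -6.0000]

Answer: 5.0000 13.0000 17.0000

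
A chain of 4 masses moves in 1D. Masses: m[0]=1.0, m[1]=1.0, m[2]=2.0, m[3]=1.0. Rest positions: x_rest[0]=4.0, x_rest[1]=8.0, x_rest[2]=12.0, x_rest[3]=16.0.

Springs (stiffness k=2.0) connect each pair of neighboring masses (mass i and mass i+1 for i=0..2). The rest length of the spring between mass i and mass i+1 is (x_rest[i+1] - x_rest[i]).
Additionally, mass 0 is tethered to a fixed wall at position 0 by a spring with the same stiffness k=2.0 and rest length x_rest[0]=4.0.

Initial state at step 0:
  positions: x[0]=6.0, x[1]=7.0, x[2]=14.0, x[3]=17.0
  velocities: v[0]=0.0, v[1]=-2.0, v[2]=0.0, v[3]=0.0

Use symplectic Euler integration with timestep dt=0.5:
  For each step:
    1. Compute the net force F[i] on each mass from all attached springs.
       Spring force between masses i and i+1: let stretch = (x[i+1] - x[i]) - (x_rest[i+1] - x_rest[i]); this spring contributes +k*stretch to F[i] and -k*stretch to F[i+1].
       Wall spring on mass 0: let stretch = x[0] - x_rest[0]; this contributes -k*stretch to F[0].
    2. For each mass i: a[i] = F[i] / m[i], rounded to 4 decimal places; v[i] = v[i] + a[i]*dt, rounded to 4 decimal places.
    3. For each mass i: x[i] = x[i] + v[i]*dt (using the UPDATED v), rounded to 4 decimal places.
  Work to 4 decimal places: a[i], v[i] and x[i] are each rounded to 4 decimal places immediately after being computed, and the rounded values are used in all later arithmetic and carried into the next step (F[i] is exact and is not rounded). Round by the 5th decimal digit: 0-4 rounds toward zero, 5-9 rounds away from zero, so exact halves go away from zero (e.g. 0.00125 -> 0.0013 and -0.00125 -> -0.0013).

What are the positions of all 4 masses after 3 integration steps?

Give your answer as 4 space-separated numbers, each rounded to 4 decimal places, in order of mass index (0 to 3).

Answer: 3.6250 8.3125 12.1875 17.1875

Derivation:
Step 0: x=[6.0000 7.0000 14.0000 17.0000] v=[0.0000 -2.0000 0.0000 0.0000]
Step 1: x=[3.5000 9.0000 13.0000 17.5000] v=[-5.0000 4.0000 -2.0000 1.0000]
Step 2: x=[2.0000 10.2500 12.1250 17.7500] v=[-3.0000 2.5000 -1.7500 0.5000]
Step 3: x=[3.6250 8.3125 12.1875 17.1875] v=[3.2500 -3.8750 0.1250 -1.1250]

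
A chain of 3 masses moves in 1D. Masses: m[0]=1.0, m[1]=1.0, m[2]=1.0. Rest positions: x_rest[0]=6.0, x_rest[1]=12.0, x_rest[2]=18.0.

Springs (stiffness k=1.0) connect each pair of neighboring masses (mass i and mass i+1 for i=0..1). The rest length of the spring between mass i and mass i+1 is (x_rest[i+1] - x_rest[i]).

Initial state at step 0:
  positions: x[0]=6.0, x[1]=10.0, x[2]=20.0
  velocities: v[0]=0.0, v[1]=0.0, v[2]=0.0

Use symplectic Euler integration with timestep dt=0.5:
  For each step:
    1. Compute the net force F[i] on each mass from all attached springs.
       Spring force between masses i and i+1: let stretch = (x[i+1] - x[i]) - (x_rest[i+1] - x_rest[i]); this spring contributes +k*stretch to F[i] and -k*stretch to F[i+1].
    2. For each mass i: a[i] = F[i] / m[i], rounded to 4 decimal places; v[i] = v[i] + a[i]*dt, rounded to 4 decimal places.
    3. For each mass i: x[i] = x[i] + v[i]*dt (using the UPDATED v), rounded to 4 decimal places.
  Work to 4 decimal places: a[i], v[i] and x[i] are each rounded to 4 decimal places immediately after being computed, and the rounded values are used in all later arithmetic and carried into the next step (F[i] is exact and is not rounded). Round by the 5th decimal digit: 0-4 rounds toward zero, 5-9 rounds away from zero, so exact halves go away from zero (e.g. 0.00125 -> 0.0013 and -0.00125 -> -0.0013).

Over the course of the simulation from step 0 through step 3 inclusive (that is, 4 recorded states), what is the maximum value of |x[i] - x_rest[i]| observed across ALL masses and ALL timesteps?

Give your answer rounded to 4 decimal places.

Answer: 2.2188

Derivation:
Step 0: x=[6.0000 10.0000 20.0000] v=[0.0000 0.0000 0.0000]
Step 1: x=[5.5000 11.5000 19.0000] v=[-1.0000 3.0000 -2.0000]
Step 2: x=[5.0000 13.3750 17.6250] v=[-1.0000 3.7500 -2.7500]
Step 3: x=[5.0938 14.2188 16.6875] v=[0.1875 1.6875 -1.8750]
Max displacement = 2.2188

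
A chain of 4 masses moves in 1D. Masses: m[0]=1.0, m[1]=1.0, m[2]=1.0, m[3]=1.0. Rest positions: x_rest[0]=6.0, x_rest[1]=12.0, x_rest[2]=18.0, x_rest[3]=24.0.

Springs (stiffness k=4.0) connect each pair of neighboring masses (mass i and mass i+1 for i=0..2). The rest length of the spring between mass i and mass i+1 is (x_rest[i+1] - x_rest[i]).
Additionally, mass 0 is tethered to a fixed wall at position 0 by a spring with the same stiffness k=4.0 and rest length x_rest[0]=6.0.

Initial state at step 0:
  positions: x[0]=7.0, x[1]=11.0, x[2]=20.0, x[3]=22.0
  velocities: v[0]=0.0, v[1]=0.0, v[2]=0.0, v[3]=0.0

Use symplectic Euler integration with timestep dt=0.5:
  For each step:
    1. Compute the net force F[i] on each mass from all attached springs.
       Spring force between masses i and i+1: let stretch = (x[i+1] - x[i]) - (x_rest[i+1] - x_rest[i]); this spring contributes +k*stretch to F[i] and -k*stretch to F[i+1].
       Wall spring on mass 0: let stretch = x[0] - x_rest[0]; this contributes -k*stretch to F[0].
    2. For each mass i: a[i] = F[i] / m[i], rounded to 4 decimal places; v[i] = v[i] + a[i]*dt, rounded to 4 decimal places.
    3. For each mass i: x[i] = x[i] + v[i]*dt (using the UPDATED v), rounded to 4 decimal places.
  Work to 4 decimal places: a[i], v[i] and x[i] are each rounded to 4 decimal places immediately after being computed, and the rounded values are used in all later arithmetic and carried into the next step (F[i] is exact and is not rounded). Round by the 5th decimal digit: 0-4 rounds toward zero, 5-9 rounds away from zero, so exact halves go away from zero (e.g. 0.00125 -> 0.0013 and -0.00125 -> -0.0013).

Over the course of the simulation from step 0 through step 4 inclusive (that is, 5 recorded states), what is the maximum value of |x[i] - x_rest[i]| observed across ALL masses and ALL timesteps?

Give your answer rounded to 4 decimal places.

Answer: 6.0000

Derivation:
Step 0: x=[7.0000 11.0000 20.0000 22.0000] v=[0.0000 0.0000 0.0000 0.0000]
Step 1: x=[4.0000 16.0000 13.0000 26.0000] v=[-6.0000 10.0000 -14.0000 8.0000]
Step 2: x=[9.0000 6.0000 22.0000 23.0000] v=[10.0000 -20.0000 18.0000 -6.0000]
Step 3: x=[2.0000 15.0000 16.0000 25.0000] v=[-14.0000 18.0000 -12.0000 4.0000]
Step 4: x=[6.0000 12.0000 18.0000 24.0000] v=[8.0000 -6.0000 4.0000 -2.0000]
Max displacement = 6.0000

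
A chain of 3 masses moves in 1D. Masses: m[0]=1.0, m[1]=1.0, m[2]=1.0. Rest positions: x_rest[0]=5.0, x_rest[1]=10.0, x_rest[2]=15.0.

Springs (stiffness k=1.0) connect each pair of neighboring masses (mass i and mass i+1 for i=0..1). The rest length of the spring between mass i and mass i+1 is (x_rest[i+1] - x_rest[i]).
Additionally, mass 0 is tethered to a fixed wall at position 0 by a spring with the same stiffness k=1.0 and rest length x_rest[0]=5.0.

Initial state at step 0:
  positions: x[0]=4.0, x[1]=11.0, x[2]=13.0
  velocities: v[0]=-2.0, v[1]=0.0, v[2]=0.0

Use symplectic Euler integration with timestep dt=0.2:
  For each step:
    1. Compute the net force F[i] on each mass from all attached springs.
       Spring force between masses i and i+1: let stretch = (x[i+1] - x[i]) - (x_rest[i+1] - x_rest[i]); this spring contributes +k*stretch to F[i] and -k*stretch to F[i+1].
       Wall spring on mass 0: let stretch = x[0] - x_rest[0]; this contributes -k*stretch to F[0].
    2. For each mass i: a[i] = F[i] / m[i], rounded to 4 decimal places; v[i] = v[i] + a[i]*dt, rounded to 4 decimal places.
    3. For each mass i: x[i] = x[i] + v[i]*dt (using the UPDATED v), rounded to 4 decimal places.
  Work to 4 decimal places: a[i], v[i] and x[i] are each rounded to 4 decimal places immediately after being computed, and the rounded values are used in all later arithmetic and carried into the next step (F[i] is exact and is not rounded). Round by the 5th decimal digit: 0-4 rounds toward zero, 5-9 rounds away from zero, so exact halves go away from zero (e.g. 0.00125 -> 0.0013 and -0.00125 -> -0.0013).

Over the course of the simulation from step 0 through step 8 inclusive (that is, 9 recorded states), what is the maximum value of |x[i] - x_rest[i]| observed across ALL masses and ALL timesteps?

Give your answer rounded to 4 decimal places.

Step 0: x=[4.0000 11.0000 13.0000] v=[-2.0000 0.0000 0.0000]
Step 1: x=[3.7200 10.8000 13.1200] v=[-1.4000 -1.0000 0.6000]
Step 2: x=[3.5744 10.4096 13.3472] v=[-0.7280 -1.9520 1.1360]
Step 3: x=[3.5592 9.8633 13.6569] v=[-0.0758 -2.7315 1.5485]
Step 4: x=[3.6538 9.2166 14.0149] v=[0.4732 -3.2336 1.7898]
Step 5: x=[3.8248 8.5393 14.3809] v=[0.8550 -3.3865 1.8301]
Step 6: x=[4.0314 7.9071 14.7133] v=[1.0329 -3.1611 1.6618]
Step 7: x=[4.2318 7.3921 14.9734] v=[1.0018 -2.5750 1.3006]
Step 8: x=[4.3893 7.0539 15.1303] v=[0.7875 -1.6908 0.7843]
Max displacement = 2.9461

Answer: 2.9461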